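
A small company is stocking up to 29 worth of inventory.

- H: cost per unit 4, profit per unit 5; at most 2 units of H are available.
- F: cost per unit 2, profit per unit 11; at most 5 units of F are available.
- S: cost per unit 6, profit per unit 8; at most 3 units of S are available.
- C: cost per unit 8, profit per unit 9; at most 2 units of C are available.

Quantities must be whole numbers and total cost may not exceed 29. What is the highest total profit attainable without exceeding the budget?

79

This is a bounded integer knapsack.
F has the best ratio (11/2); taking only F gives at most 5×11 = 55 (stopped by the supply cap of 5).
Mixing does better — 5×F and 3×S: cost 28 ≤ 29, profit 5·11 + 3·8 = 79.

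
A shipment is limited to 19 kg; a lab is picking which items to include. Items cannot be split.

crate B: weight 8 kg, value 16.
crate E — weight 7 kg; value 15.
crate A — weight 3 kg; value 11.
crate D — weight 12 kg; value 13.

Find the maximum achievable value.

42

Take crate B, crate E, and crate A: weight 8 + 7 + 3 = 18 ≤ 19, value 16 + 15 + 11 = 42.
No other feasible combination does better.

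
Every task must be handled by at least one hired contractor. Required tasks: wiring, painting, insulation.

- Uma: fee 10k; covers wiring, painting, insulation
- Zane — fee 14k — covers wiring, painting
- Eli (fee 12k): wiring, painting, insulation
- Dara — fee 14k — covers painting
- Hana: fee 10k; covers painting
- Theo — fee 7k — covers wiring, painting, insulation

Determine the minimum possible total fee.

7

Theo alone covers wiring, painting, insulation — every task.
Total fee: 7.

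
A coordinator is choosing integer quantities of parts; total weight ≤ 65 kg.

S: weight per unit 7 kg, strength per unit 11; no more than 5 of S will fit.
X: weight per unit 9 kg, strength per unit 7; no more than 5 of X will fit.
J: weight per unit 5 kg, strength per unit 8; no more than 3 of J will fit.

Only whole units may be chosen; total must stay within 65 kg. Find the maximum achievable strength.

86

Take 5×S, 1×X, and 3×J: weight 59 ≤ 65, strength 5·11 + 1·7 + 3·8 = 86.
J has the best ratio (8/5) and is taken to its limit of 3; remaining capacity is filled optimally with the others.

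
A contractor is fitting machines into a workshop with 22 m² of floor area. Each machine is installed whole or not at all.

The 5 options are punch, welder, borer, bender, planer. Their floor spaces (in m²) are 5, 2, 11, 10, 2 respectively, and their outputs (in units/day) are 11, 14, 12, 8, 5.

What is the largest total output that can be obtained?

42

punch + welder + bender + planer: floor space 5 + 2 + 10 + 2 = 19 ≤ 22, output 11 + 14 + 8 + 5 = 38.
punch + welder + borer: floor space 5 + 2 + 11 = 18 ≤ 22, output 11 + 14 + 12 = 37.
punch + welder + borer + planer: floor space 5 + 2 + 11 + 2 = 20 ≤ 22, output 11 + 14 + 12 + 5 = 42.
Best is punch, welder, borer, and planer with total output 42.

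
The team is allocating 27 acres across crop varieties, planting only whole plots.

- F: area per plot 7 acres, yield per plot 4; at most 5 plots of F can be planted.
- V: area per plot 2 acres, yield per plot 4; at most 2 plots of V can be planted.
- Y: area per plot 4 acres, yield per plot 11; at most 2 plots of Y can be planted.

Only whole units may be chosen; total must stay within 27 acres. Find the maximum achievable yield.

Y has the best ratio (11/4); taking only Y gives at most 2×11 = 22 (stopped by the supply cap of 2).
Mixing does better — 2×F, 2×V, and 2×Y: area 26 ≤ 27, yield 2·4 + 2·4 + 2·11 = 38.

38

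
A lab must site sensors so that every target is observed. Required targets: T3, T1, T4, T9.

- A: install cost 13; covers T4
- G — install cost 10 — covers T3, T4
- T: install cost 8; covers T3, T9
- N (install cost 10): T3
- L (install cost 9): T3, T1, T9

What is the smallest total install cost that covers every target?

Choose G and L: together they cover T3, T1, T4, T9 — every target.
Total install cost: 10 + 9 = 19.
No cover costs less than 19.

19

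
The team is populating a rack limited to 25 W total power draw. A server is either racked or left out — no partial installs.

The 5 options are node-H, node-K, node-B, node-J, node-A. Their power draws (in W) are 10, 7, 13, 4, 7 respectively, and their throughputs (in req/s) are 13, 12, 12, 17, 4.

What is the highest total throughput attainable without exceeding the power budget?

42

Allowing fractional choices, the relaxed optimum would be about 45.7, but servers are indivisible.
node-K + node-B + node-J: power draw 7 + 13 + 4 = 24 ≤ 25, throughput 12 + 12 + 17 = 41.
node-H + node-K + node-J: power draw 10 + 7 + 4 = 21 ≤ 25, throughput 13 + 12 + 17 = 42.
node-H + node-J + node-A: power draw 10 + 4 + 7 = 21 ≤ 25, throughput 13 + 17 + 4 = 34.
Best is node-H, node-K, and node-J with total throughput 42.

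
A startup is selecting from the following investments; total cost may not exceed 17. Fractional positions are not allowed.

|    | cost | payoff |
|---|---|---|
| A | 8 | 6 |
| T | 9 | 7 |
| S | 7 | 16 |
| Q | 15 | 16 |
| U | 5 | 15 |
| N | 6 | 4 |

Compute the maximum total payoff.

S + U: cost 7 + 5 = 12 ≤ 17, payoff 16 + 15 = 31.
T + S: cost 9 + 7 = 16 ≤ 17, payoff 7 + 16 = 23.
T + U: cost 9 + 5 = 14 ≤ 17, payoff 7 + 15 = 22.
Best is S and U with total payoff 31.

31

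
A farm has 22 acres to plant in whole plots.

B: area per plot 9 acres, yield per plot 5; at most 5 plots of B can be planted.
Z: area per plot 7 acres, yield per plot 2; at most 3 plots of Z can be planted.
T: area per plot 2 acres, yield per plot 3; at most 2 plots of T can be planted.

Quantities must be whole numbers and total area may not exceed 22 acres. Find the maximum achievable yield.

16

1×B, 1×Z, and 2×T: area 20 ≤ 22, yield 1·5 + 1·2 + 2·3 = 13.
2×B and 2×T: area 22 ≤ 22, yield 2·5 + 2·3 = 16.
Best is 16.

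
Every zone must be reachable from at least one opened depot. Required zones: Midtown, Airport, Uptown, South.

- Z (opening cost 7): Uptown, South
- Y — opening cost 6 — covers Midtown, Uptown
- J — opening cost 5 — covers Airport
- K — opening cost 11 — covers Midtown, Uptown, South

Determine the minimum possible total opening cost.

Choose J and K: together they cover Midtown, Airport, Uptown, South — every zone.
Total opening cost: 5 + 11 = 16.

16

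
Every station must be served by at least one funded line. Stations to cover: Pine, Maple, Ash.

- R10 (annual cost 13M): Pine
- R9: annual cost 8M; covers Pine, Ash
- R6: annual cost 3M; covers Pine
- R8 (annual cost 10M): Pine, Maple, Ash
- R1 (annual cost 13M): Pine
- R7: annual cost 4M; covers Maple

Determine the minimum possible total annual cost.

10

The greedy cost-per-new-station heuristic would pick R6, R7, and R9 for 15, but a cheaper cover exists.
R8 alone covers Pine, Maple, Ash — every station.
Total annual cost: 10.
No cover costs less than 10.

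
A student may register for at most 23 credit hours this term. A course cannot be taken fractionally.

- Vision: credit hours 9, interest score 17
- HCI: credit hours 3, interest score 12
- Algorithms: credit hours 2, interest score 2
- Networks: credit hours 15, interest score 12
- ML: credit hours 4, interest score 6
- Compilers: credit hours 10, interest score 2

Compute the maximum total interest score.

37

Allowing fractional choices, the relaxed optimum would be about 41.0, but courses are indivisible.
Vision + HCI + Algorithms: credit hours 9 + 3 + 2 = 14 ≤ 23, interest score 17 + 12 + 2 = 31.
Vision + HCI + ML: credit hours 9 + 3 + 4 = 16 ≤ 23, interest score 17 + 12 + 6 = 35.
Vision + HCI + Algorithms + ML: credit hours 9 + 3 + 2 + 4 = 18 ≤ 23, interest score 17 + 12 + 2 + 6 = 37.
Best is Vision, HCI, Algorithms, and ML with total interest score 37.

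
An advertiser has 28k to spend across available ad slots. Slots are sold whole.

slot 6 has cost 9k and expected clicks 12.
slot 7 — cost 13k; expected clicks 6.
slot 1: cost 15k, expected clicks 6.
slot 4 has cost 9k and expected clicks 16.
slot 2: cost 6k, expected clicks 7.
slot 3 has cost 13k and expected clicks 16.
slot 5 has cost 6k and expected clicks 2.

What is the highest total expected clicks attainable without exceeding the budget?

slot 4 + slot 2 + slot 3: cost 9 + 6 + 13 = 28 ≤ 28, expected clicks 16 + 7 + 16 = 39.
slot 6 + slot 2 + slot 3: cost 9 + 6 + 13 = 28 ≤ 28, expected clicks 12 + 7 + 16 = 35.
slot 6 + slot 4 + slot 2: cost 9 + 9 + 6 = 24 ≤ 28, expected clicks 12 + 16 + 7 = 35.
Best is slot 4, slot 2, and slot 3 with total expected clicks 39.

39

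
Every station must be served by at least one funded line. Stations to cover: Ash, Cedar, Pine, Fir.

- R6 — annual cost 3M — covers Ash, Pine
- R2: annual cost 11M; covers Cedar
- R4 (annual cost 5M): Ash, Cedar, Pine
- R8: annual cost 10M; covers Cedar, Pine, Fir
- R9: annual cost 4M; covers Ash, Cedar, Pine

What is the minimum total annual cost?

The greedy cost-per-new-station heuristic would pick R9 and R8 for 14, but a cheaper cover exists.
Choose R6 and R8: together they cover Ash, Cedar, Pine, Fir — every station.
Total annual cost: 3 + 10 = 13.
No cover costs less than 13.

13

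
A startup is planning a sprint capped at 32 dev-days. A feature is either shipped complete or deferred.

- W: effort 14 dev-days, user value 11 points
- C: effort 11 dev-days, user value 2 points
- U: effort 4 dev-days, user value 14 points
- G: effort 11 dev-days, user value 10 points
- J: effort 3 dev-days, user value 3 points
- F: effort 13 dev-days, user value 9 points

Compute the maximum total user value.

38

U + G + J + F: effort 4 + 11 + 3 + 13 = 31 ≤ 32, user value 14 + 10 + 3 + 9 = 36.
W + U + G + J: effort 14 + 4 + 11 + 3 = 32 ≤ 32, user value 11 + 14 + 10 + 3 = 38.
Best is W, U, G, and J with total user value 38.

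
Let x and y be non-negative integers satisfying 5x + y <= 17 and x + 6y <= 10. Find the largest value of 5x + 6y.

21

The continuous relaxation peaks at (3.17, 1.14) with value 22.69; rounding to a feasible lattice point costs some objective.
(x,y)=(3,1): 5·3+1·1=16≤17, 1·3+6·1=9≤10, objective 21.
(x,y)=(2,1): 5·2+1·1=11≤17, 1·2+6·1=8≤10, objective 16.
(x,y)=(3,0): 5·3+1·0=15≤17, 1·3+6·0=3≤10, objective 15.
The best lattice point is (3,1), giving 21.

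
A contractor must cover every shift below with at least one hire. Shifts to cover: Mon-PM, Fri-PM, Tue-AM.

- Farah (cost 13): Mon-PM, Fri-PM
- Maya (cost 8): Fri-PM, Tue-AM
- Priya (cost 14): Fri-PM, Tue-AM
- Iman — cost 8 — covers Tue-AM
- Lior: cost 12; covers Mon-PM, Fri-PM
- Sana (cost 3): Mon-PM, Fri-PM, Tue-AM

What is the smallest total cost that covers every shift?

3

Sana alone covers Mon-PM, Fri-PM, Tue-AM — every shift.
Total cost: 3.
No cover costs less than 3.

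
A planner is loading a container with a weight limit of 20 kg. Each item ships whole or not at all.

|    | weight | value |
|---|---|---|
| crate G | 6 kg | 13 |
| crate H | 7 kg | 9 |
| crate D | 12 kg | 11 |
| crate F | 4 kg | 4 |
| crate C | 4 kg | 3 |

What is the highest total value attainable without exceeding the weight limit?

Allowing fractional choices, the relaxed optimum would be about 28.8, but items are indivisible.
crate G + crate D: weight 6 + 12 = 18 ≤ 20, value 13 + 11 = 24.
crate G + crate H + crate F: weight 6 + 7 + 4 = 17 ≤ 20, value 13 + 9 + 4 = 26.
crate G + crate H + crate C: weight 6 + 7 + 4 = 17 ≤ 20, value 13 + 9 + 3 = 25.
Best is crate G, crate H, and crate F with total value 26.

26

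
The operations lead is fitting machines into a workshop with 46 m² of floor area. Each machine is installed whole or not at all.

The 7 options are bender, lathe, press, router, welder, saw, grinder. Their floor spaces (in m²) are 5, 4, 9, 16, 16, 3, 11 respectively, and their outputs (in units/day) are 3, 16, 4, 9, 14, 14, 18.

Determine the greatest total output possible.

This is a 0-1 knapsack instance.
bender + lathe + welder + saw + grinder: floor space 5 + 4 + 16 + 3 + 11 = 39 ≤ 46, output 3 + 16 + 14 + 14 + 18 = 65.
lathe + welder + saw + grinder: floor space 4 + 16 + 3 + 11 = 34 ≤ 46, output 16 + 14 + 14 + 18 = 62.
lathe + press + welder + saw + grinder: floor space 4 + 9 + 16 + 3 + 11 = 43 ≤ 46, output 16 + 4 + 14 + 14 + 18 = 66.
Best is lathe, press, welder, saw, and grinder with total output 66.

66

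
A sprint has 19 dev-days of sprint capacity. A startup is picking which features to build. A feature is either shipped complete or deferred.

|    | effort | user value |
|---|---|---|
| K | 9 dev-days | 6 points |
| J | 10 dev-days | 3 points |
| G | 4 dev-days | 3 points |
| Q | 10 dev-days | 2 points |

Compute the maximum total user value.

Allowing fractional choices, the relaxed optimum would be about 10.8, but features are indivisible.
K + J: effort 9 + 10 = 19 ≤ 19, user value 6 + 3 = 9.
K + Q: effort 9 + 10 = 19 ≤ 19, user value 6 + 2 = 8.
K + G: effort 9 + 4 = 13 ≤ 19, user value 6 + 3 = 9.
The maximum user value is 9; one optimal choice is K and G.

9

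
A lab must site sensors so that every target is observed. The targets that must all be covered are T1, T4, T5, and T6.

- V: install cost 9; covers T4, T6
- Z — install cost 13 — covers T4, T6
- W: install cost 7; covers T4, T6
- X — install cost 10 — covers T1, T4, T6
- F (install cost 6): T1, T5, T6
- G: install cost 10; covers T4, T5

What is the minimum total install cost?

13

Choose W and F: together they cover T1, T4, T5, T6 — every target.
Total install cost: 7 + 6 = 13.
No cover costs less than 13.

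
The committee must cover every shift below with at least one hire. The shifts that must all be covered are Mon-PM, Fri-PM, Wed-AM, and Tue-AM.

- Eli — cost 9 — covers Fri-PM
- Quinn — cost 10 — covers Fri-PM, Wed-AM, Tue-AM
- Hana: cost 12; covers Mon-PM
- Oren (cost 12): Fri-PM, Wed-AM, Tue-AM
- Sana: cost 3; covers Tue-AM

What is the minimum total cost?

Choose Quinn and Hana: together they cover Mon-PM, Fri-PM, Wed-AM, Tue-AM — every shift.
Total cost: 10 + 12 = 22.

22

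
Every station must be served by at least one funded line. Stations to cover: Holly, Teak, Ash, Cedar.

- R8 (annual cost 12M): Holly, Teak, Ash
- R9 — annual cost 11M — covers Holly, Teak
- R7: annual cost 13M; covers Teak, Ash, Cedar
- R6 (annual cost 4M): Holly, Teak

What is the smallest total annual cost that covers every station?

Choose R7 and R6: together they cover Holly, Teak, Ash, Cedar — every station.
Total annual cost: 13 + 4 = 17.
No cover costs less than 17.

17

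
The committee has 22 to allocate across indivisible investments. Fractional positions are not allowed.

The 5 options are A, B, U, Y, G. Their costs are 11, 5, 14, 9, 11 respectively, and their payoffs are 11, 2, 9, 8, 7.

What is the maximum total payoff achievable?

19

Allowing fractional choices, the relaxed optimum would be about 20.3, but investments are indivisible.
A + G: cost 11 + 11 = 22 ≤ 22, payoff 11 + 7 = 18.
A + Y: cost 11 + 9 = 20 ≤ 22, payoff 11 + 8 = 19.
Y + G: cost 9 + 11 = 20 ≤ 22, payoff 8 + 7 = 15.
Best is A and Y with total payoff 19.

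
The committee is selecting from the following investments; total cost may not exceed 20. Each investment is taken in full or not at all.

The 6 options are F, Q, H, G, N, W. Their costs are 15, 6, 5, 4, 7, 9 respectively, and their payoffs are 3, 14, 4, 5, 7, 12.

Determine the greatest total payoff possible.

31

Q + W: cost 6 + 9 = 15 ≤ 20, payoff 14 + 12 = 26.
Q + G + W: cost 6 + 4 + 9 = 19 ≤ 20, payoff 14 + 5 + 12 = 31.
Q + H + W: cost 6 + 5 + 9 = 20 ≤ 20, payoff 14 + 4 + 12 = 30.
Best is Q, G, and W with total payoff 31.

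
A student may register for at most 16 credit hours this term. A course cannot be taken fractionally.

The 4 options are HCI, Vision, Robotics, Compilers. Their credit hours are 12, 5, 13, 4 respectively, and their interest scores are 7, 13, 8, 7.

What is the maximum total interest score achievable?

20

This is an integer program with binary decision variables.
Take Vision and Compilers: credit hours 5 + 4 = 9 ≤ 16, interest score 13 + 7 = 20.
No other feasible combination does better.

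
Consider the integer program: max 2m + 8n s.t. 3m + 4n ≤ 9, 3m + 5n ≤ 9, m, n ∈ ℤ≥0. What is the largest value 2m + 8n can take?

The continuous relaxation peaks at (0, 1.8) with value 14.40; rounding to a feasible lattice point costs some objective.
(m,n)=(1,1): 3·1+4·1=7≤9, 3·1+5·1=8≤9, objective 10.
(m,n)=(0,1): 3·0+4·1=4≤9, 3·0+5·1=5≤9, objective 8.
(m,n)=(2,0): 3·2+4·0=6≤9, 3·2+5·0=6≤9, objective 4.
(m,n)=(1,0): 3·1+4·0=3≤9, 3·1+5·0=3≤9, objective 2.
The best lattice point is (1,1), giving 10.

10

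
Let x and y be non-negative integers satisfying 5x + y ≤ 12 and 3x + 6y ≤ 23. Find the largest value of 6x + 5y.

The continuous relaxation peaks at (1.81, 2.93) with value 25.52; rounding to a feasible lattice point costs some objective.
(x,y)=(2,2): 5·2+1·2=12≤12, 3·2+6·2=18≤23, objective 22.
(x,y)=(1,3): 5·1+1·3=8≤12, 3·1+6·3=21≤23, objective 21.
The best lattice point is (2,2), giving 22.

22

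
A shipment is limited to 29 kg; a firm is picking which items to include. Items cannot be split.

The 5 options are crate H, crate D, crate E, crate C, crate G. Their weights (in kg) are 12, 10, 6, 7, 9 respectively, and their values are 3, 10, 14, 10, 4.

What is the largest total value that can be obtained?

This is an integer program with binary decision variables.
Allowing fractional choices, the relaxed optimum would be about 36.7, but items are indivisible.
crate D + crate E + crate C: weight 10 + 6 + 7 = 23 ≤ 29, value 10 + 14 + 10 = 34.
crate E + crate C + crate G: weight 6 + 7 + 9 = 22 ≤ 29, value 14 + 10 + 4 = 28.
Best is crate D, crate E, and crate C with total value 34.

34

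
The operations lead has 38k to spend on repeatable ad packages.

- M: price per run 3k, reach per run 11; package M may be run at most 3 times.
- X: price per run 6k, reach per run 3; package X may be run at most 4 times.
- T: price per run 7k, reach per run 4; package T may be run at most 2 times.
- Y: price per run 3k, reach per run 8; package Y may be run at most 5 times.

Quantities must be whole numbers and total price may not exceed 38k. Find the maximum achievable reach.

81

This is a bounded integer knapsack.
M has the best ratio (11/3); taking only M gives at most 3×11 = 33 (stopped by the supply cap of 3).
Mixing does better — 3×M, 2×T, and 5×Y: price 38 ≤ 38, reach 3·11 + 2·4 + 5·8 = 81.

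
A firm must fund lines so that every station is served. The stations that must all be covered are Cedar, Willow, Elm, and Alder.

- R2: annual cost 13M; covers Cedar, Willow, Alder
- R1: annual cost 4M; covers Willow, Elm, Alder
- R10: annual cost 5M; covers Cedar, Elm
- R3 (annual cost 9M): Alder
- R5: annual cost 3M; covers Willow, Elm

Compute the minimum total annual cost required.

Choose R1 and R10: together they cover Cedar, Willow, Elm, Alder — every station.
Total annual cost: 4 + 5 = 9.

9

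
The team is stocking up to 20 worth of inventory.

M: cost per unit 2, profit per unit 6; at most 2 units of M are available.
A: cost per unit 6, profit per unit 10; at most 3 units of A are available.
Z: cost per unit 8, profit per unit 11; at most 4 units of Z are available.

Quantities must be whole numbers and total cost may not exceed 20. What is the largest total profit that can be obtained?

36

Take 1×M and 3×A: cost 20 ≤ 20, profit 1·6 + 3·10 = 36.
No other integer combination yields more.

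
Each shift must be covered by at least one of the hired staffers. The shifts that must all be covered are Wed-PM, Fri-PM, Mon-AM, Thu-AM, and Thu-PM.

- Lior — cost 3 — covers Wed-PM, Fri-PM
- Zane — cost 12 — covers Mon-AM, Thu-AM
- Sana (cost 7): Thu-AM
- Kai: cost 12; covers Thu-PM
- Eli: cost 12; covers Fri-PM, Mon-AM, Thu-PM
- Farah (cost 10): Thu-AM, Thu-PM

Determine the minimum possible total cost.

Choose Lior, Sana, and Eli: together they cover Wed-PM, Fri-PM, Mon-AM, Thu-AM, Thu-PM — every shift.
Total cost: 3 + 7 + 12 = 22.

22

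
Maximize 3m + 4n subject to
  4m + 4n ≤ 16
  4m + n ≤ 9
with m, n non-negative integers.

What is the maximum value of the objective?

16

(m,n)=(0,4): 4·0+4·4=16≤16, 4·0+1·4=4≤9, objective 16.
(m,n)=(1,3): 4·1+4·3=16≤16, 4·1+1·3=7≤9, objective 15.
(m,n)=(0,3): 4·0+4·3=12≤16, 4·0+1·3=3≤9, objective 12.
No feasible integer point exceeds 16.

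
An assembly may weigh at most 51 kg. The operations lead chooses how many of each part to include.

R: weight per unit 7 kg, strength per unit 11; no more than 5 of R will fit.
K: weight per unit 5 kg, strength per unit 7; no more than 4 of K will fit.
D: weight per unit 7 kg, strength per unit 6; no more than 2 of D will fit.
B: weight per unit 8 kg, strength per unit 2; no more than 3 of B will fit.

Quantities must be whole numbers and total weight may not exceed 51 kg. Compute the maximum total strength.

76

4×R and 4×K: weight 48 ≤ 51, strength 4·11 + 4·7 = 72.
5×R and 3×K: weight 50 ≤ 51, strength 5·11 + 3·7 = 76.
Best is 76.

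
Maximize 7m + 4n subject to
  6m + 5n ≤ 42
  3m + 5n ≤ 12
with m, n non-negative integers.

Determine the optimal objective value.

28

(m,n)=(4,0): 6·4+5·0=24≤42, 3·4+5·0=12≤12, objective 28.
(m,n)=(3,0): 6·3+5·0=18≤42, 3·3+5·0=9≤12, objective 21.
The best lattice point is (4,0), giving 28.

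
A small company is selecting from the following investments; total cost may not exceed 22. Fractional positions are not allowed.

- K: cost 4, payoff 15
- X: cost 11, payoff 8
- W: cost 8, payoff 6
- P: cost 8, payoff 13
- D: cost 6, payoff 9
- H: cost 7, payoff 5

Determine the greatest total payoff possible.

37

Treat it as a binary knapsack problem.
Allowing fractional choices, the relaxed optimum would be about 40.0, but investments are indivisible.
K + P + D: cost 4 + 8 + 6 = 18 ≤ 22, payoff 15 + 13 + 9 = 37.
K + W + P: cost 4 + 8 + 8 = 20 ≤ 22, payoff 15 + 6 + 13 = 34.
K + P + H: cost 4 + 8 + 7 = 19 ≤ 22, payoff 15 + 13 + 5 = 33.
Best is K, P, and D with total payoff 37.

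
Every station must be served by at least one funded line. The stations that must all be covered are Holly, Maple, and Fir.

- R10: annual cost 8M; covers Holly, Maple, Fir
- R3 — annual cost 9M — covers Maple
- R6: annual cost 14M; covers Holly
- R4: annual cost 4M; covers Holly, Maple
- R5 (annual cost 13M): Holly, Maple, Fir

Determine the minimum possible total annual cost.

8

The greedy cost-per-new-station heuristic would pick R4 and R10 for 12, but a cheaper cover exists.
R10 alone covers Holly, Maple, Fir — every station.
Total annual cost: 8.
No cover costs less than 8.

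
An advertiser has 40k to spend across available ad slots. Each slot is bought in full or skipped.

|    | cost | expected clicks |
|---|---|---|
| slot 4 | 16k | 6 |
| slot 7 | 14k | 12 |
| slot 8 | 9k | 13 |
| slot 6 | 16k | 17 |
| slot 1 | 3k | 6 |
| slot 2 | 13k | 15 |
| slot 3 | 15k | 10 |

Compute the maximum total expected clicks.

46

Allowing fractional choices, the relaxed optimum would be about 49.9, but ad slots are indivisible.
slot 7 + slot 8 + slot 1 + slot 2: cost 14 + 9 + 3 + 13 = 39 ≤ 40, expected clicks 12 + 13 + 6 + 15 = 46.
slot 8 + slot 6 + slot 2: cost 9 + 16 + 13 = 38 ≤ 40, expected clicks 13 + 17 + 15 = 45.
slot 8 + slot 1 + slot 2 + slot 3: cost 9 + 3 + 13 + 15 = 40 ≤ 40, expected clicks 13 + 6 + 15 + 10 = 44.
Best is slot 7, slot 8, slot 1, and slot 2 with total expected clicks 46.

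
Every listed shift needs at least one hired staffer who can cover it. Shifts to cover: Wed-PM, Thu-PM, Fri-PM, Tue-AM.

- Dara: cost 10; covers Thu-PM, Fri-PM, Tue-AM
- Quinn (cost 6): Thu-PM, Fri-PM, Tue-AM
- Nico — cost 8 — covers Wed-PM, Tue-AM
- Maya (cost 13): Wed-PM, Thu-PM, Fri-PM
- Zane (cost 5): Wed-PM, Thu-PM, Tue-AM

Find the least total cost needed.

Choose Quinn and Zane: together they cover Wed-PM, Thu-PM, Fri-PM, Tue-AM — every shift.
Total cost: 6 + 5 = 11.
No cover costs less than 11.

11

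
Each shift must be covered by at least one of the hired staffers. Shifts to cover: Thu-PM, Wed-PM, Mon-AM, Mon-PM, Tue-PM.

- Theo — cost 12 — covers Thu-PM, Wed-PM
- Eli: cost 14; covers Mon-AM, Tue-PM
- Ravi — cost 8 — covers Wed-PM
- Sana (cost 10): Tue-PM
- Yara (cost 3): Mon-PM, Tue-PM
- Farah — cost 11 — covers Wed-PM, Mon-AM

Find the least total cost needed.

Choose Theo, Yara, and Farah: together they cover Thu-PM, Wed-PM, Mon-AM, Mon-PM, Tue-PM — every shift.
Total cost: 12 + 3 + 11 = 26.
No cover costs less than 26.

26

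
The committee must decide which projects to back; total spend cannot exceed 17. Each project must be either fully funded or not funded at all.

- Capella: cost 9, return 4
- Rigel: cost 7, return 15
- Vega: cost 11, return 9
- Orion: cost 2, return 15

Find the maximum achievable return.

30

Take Rigel and Orion: cost 7 + 2 = 9 ≤ 17, return 15 + 15 = 30.
No other feasible combination does better.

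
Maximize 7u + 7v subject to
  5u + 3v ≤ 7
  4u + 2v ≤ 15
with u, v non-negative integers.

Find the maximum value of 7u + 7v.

14

Relaxing integrality, the LP optimum is 16.33 at (u,v) = (0, 2.33), which is not an integer point.
(u,v)=(0,2) is feasible, giving 14.
(u,v)=(0,1) is feasible, giving 7.
The best lattice point is (0,2), giving 14.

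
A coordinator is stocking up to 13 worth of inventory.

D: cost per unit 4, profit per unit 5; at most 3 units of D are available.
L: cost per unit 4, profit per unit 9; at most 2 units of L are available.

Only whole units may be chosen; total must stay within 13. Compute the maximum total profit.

23

This is a bounded integer knapsack.
1×D and 2×L: cost 12 ≤ 13, profit 1·5 + 2·9 = 23.
2×D and 1×L: cost 12 ≤ 13, profit 2·5 + 1·9 = 19.
Best is 23.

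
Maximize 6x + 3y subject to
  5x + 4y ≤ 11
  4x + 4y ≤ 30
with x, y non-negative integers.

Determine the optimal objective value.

12

(x,y)=(2,0) is feasible, giving 12.
(x,y)=(1,1) is feasible, giving 9.
(x,y)=(1,0) is feasible, giving 6.
Maximum is 12 at (x,y)=(2,0).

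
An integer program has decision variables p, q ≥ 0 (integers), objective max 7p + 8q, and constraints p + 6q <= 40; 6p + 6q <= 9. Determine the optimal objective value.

Relaxing integrality, the LP optimum is 12.00 at (p,q) = (0, 1.5), which is not an integer point.
(p,q)=(0,1): 1·0+6·1=6≤40, 6·0+6·1=6≤9, objective 8.
(p,q)=(1,0): 1·1+6·0=1≤40, 6·1+6·0=6≤9, objective 7.
(p,q)=(0,0): 1·0+6·0=0≤40, 6·0+6·0=0≤9, objective 0.
No feasible integer point exceeds 8.

8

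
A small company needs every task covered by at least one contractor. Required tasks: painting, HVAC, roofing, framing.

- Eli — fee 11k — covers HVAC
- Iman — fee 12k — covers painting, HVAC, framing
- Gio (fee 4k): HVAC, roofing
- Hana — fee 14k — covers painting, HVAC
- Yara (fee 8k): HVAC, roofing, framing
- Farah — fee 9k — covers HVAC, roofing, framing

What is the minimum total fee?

16

Choose Iman and Gio: together they cover painting, HVAC, roofing, framing — every task.
Total fee: 12 + 4 = 16.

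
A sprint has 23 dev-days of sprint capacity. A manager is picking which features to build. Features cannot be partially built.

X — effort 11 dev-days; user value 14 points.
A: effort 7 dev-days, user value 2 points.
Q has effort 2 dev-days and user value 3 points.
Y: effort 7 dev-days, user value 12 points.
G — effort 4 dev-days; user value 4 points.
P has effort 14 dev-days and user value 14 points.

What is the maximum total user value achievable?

30

Allowing fractional choices, the relaxed optimum would be about 32.0, but features are indivisible.
X + Y + G: effort 11 + 7 + 4 = 22 ≤ 23, user value 14 + 12 + 4 = 30.
X + Q + Y: effort 11 + 2 + 7 = 20 ≤ 23, user value 14 + 3 + 12 = 29.
Best is X, Y, and G with total user value 30.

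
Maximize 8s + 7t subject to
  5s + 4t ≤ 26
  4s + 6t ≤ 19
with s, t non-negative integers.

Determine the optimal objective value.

32

Relaxing integrality, the LP optimum is 38.00 at (s,t) = (4.75, 0), which is not an integer point.
(s,t)=(4,0): 5·4+4·0=20≤26, 4·4+6·0=16≤19, objective 32.
(s,t)=(3,1): 5·3+4·1=19≤26, 4·3+6·1=18≤19, objective 31.
(s,t)=(3,0): 5·3+4·0=15≤26, 4·3+6·0=12≤19, objective 24.
The best lattice point is (4,0), giving 32.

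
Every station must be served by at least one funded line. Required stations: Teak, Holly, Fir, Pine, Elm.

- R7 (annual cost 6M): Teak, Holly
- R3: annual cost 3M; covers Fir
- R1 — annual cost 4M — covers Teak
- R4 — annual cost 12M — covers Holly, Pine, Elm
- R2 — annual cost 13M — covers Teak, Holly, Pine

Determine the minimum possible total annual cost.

The greedy cost-per-new-station heuristic would pick R7, R3, and R4 for 21, but a cheaper cover exists.
Choose R3, R1, and R4: together they cover Teak, Holly, Fir, Pine, Elm — every station.
Total annual cost: 3 + 4 + 12 = 19.
No cover costs less than 19.

19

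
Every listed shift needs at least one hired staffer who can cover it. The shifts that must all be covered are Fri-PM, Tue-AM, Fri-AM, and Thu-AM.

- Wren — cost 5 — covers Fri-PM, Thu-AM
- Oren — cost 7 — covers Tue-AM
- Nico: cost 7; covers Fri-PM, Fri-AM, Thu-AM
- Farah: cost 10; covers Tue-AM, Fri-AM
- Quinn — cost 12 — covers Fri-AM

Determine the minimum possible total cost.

14

Choose Oren and Nico: together they cover Fri-PM, Tue-AM, Fri-AM, Thu-AM — every shift.
Total cost: 7 + 7 = 14.
No cover costs less than 14.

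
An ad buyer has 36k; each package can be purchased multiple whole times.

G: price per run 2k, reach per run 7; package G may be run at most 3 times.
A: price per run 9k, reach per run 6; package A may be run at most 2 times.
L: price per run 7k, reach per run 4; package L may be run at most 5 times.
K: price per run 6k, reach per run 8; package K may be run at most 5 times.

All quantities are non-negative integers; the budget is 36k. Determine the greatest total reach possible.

61

2×G and 5×K: price 34 ≤ 36, reach 2·7 + 5·8 = 54.
3×G and 5×K: price 36 ≤ 36, reach 3·7 + 5·8 = 61.
Best is 61.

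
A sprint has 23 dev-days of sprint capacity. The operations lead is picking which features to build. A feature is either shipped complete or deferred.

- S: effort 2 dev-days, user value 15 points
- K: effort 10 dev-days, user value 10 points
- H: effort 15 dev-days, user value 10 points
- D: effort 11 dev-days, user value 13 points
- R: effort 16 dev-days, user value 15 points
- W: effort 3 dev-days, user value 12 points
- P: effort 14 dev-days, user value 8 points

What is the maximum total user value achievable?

S + K + D: effort 2 + 10 + 11 = 23 ≤ 23, user value 15 + 10 + 13 = 38.
S + R + W: effort 2 + 16 + 3 = 21 ≤ 23, user value 15 + 15 + 12 = 42.
S + D + W: effort 2 + 11 + 3 = 16 ≤ 23, user value 15 + 13 + 12 = 40.
Best is S, R, and W with total user value 42.

42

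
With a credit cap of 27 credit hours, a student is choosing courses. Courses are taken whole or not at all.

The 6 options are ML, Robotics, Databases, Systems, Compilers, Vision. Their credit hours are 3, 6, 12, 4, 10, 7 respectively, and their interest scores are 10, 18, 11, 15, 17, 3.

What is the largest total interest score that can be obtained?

60

Take ML, Robotics, Systems, and Compilers: credit hours 3 + 6 + 4 + 10 = 23 ≤ 27, interest score 10 + 18 + 15 + 17 = 60.
No other feasible combination does better.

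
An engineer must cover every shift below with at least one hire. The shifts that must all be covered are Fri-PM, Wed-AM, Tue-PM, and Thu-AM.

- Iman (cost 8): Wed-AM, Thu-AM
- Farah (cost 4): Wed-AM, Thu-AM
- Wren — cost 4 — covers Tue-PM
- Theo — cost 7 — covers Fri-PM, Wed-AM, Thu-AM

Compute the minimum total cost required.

11

The greedy cost-per-new-shift heuristic would pick Farah, Wren, and Theo for 15, but a cheaper cover exists.
Choose Wren and Theo: together they cover Fri-PM, Wed-AM, Tue-PM, Thu-AM — every shift.
Total cost: 4 + 7 = 11.
No cover costs less than 11.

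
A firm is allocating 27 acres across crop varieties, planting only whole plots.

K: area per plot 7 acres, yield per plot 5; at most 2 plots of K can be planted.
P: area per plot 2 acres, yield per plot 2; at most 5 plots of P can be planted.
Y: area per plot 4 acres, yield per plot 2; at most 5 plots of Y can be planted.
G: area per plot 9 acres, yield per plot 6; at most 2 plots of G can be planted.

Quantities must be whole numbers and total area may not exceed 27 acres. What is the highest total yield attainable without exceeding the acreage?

21

Take 1×K, 5×P, and 1×G: area 26 ≤ 27, yield 1·5 + 5·2 + 1·6 = 21.
P has the best ratio (2/2) and is taken to its limit of 5; remaining capacity is filled optimally with the others.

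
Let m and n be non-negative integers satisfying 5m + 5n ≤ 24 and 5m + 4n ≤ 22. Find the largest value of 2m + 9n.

(m,n)=(0,4): 5·0+5·4=20≤24, 5·0+4·4=16≤22, objective 36.
(m,n)=(1,3): 5·1+5·3=20≤24, 5·1+4·3=17≤22, objective 29.
(m,n)=(0,3): 5·0+5·3=15≤24, 5·0+4·3=12≤22, objective 27.
The best lattice point is (0,4), giving 36.

36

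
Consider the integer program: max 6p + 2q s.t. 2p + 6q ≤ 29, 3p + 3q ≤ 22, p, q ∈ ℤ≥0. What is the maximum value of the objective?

The continuous relaxation peaks at (7.33, 0) with value 44.00; rounding to a feasible lattice point costs some objective.
(p,q)=(7,0): 2·7+6·0=14≤29, 3·7+3·0=21≤22, objective 42.
(p,q)=(6,1): 2·6+6·1=18≤29, 3·6+3·1=21≤22, objective 38.
(p,q)=(6,0): 2·6+6·0=12≤29, 3·6+3·0=18≤22, objective 36.
Maximum is 42 at (p,q)=(7,0).

42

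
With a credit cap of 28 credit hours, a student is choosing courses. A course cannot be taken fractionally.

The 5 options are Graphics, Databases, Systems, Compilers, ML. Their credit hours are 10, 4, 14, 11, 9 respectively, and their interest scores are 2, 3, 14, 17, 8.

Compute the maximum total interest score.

31

Allowing fractional choices, the relaxed optimum would be about 33.7, but courses are indivisible.
Compilers + ML: credit hours 11 + 9 = 20 ≤ 28, interest score 17 + 8 = 25.
Databases + Compilers + ML: credit hours 4 + 11 + 9 = 24 ≤ 28, interest score 3 + 17 + 8 = 28.
Systems + Compilers: credit hours 14 + 11 = 25 ≤ 28, interest score 14 + 17 = 31.
Best is Systems and Compilers with total interest score 31.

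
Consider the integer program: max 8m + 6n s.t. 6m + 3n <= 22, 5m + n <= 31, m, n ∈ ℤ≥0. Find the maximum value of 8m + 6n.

42

The continuous relaxation peaks at (0, 7.33) with value 44.00; rounding to a feasible lattice point costs some objective.
(m,n)=(0,7): 6·0+3·7=21≤22, 5·0+1·7=7≤31, objective 42.
(m,n)=(0,6): 6·0+3·6=18≤22, 5·0+1·6=6≤31, objective 36.
The best lattice point is (0,7), giving 42.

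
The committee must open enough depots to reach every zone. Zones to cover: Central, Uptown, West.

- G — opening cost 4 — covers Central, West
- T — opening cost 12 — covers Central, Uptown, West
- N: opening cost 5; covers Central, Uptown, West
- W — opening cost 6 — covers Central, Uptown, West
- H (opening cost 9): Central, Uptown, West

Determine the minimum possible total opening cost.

5

N alone covers Central, Uptown, West — every zone.
Total opening cost: 5.
No cover costs less than 5.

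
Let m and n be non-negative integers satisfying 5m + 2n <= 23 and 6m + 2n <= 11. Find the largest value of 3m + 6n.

(m,n)=(0,5): 5·0+2·5=10≤23, 6·0+2·5=10≤11, objective 30.
(m,n)=(0,4): 5·0+2·4=8≤23, 6·0+2·4=8≤11, objective 24.
Maximum is 30 at (m,n)=(0,5).

30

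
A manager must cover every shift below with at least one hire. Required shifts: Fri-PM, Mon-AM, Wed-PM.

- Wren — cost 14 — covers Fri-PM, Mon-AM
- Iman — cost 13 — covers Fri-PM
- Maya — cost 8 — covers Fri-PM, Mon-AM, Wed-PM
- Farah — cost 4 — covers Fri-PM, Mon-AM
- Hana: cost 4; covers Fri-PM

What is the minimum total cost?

The greedy cost-per-new-shift heuristic would pick Farah and Maya for 12, but a cheaper cover exists.
Maya alone covers Fri-PM, Mon-AM, Wed-PM — every shift.
Total cost: 8.
No cover costs less than 8.

8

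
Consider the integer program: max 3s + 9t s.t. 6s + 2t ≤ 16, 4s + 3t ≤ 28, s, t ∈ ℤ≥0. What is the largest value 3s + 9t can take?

(s,t)=(0,8): 6·0+2·8=16≤16, 4·0+3·8=24≤28, objective 72.
(s,t)=(0,7): 6·0+2·7=14≤16, 4·0+3·7=21≤28, objective 63.
The best lattice point is (0,8), giving 72.

72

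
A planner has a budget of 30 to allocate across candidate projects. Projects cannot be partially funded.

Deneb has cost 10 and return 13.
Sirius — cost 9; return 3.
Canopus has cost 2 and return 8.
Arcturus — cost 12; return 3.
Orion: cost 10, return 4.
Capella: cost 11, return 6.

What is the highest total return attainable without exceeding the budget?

27

Take Deneb, Canopus, and Capella: cost 10 + 2 + 11 = 23 ≤ 30, return 13 + 8 + 6 = 27.
No other feasible combination does better.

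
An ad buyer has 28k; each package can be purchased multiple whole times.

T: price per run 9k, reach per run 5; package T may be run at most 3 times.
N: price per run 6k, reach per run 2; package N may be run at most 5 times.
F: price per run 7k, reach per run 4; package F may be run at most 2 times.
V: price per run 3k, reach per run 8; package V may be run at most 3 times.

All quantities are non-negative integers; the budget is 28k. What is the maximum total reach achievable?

Take 2×T and 3×V: price 27 ≤ 28, reach 2·5 + 3·8 = 34.
V has the best ratio (8/3) and is taken to its limit of 3; remaining capacity is filled optimally with the others.

34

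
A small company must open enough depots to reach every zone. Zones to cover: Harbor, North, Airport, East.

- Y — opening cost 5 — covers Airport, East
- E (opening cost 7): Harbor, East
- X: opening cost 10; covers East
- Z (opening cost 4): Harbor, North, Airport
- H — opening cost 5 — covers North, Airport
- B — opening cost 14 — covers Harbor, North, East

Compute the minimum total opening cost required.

9

Choose Y and Z: together they cover Harbor, North, Airport, East — every zone.
Total opening cost: 5 + 4 = 9.
No cover costs less than 9.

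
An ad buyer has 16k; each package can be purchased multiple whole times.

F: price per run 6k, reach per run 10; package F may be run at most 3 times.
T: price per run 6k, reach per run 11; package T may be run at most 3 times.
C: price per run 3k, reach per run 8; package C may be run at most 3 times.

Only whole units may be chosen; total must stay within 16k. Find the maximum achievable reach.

Take 1×T and 3×C: price 15 ≤ 16, reach 1·11 + 3·8 = 35.
C has the best ratio (8/3) and is taken to its limit of 3; remaining capacity is filled optimally with the others.

35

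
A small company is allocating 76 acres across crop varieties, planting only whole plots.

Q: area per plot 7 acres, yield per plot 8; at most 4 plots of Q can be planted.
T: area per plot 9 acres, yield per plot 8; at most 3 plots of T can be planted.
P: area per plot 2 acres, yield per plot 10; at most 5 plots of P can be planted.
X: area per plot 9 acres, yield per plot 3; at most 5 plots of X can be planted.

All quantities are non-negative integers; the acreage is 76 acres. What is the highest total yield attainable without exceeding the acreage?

4×Q, 3×T, and 5×P: area 65 ≤ 76, yield 4·8 + 3·8 + 5·10 = 106.
4×Q, 3×T, 5×P, and 1×X: area 74 ≤ 76, yield 4·8 + 3·8 + 5·10 + 1·3 = 109.
Best is 109.

109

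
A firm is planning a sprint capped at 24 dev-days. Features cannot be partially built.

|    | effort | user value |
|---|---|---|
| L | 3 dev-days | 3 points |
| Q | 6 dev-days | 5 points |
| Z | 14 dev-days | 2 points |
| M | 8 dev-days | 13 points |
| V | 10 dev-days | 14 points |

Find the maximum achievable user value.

Allowing fractional choices, the relaxed optimum would be about 32.5, but features are indivisible.
L + M + V: effort 3 + 8 + 10 = 21 ≤ 24, user value 3 + 13 + 14 = 30.
Q + M + V: effort 6 + 8 + 10 = 24 ≤ 24, user value 5 + 13 + 14 = 32.
Best is Q, M, and V with total user value 32.

32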